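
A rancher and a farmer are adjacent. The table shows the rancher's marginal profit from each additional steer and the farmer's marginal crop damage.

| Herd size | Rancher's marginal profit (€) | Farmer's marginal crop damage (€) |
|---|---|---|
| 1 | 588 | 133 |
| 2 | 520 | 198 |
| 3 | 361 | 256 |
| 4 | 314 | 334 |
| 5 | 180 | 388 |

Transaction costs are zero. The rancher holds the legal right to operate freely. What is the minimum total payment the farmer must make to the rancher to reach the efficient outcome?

Left alone the rancher would choose level 5 (marginal profit stays positive).
Efficient level: k* = 3 (marginal profit ≥ marginal crop damage through 3).
The farmer must at least cover the rancher's forgone profit from cutting 5→3: 314 + 180 = 494.

€494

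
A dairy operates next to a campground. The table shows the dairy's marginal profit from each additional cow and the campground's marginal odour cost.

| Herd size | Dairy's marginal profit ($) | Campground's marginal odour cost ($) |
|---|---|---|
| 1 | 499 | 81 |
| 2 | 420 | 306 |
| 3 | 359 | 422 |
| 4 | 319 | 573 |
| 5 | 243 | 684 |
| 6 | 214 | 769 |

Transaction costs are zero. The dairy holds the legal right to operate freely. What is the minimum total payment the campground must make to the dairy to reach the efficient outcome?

$1135

Left alone the dairy would choose level 6 (marginal profit stays positive).
Efficient level: k* = 2 (marginal profit ≥ marginal odour cost through 2).
The campground must at least cover the dairy's forgone profit from cutting 6→2: 359 + 319 + 243 + 214 = 1135.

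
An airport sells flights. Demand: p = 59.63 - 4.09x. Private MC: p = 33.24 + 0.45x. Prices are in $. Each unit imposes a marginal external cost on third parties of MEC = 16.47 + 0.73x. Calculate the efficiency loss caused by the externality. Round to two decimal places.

DWL = $40.71

Market equilibrium (private): 33.24 + 0.45x = 59.63 - 4.09x → x_m = 5.8128.
Social marginal cost = private MC + MEC = 49.71 + 1.18x.
Set SMC = demand: 49.71 + 1.18x = 59.63 - 4.09x → x* = 1.8824.
The loss is the area between SMC and demand from x* to x_m; with linear curves that's a triangle of height MEC(x_m).
DWL = ½ × 3.9304 × 20.7133 = 40.7058.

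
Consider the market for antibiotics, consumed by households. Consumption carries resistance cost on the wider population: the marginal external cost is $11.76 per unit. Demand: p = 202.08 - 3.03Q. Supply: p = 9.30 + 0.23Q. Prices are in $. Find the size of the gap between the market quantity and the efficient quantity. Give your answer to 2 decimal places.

Market equilibrium (private): 9.30 + 0.23Q = 202.08 - 3.03Q → Q_m = 59.1350.
Social marginal benefit = demand − MEC = 190.32 - 3.03Q.
Set SMB = MC: 190.32 - 3.03Q = 9.30 + 0.23Q → Q* = 55.5276.
Gap = |59.1350 − 55.5276| = 3.6074.

3.61 units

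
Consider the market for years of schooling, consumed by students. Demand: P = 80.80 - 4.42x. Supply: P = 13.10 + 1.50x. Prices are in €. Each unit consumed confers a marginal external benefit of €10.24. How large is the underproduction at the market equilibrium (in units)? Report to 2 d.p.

Market equilibrium (private): 13.10 + 1.50x = 80.80 - 4.42x → x_m = 11.4358.
Social marginal benefit = demand + MEB = 91.04 - 4.42x.
Set SMB = MC: 91.04 - 4.42x = 13.10 + 1.50x → x* = 13.1655.
Gap = |11.4358 − 13.1655| = 1.7297.

1.73 units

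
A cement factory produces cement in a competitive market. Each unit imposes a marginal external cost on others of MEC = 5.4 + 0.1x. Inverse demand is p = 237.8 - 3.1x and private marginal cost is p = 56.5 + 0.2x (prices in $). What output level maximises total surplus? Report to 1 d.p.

x* = 51.7

Social marginal cost = private MC + MEC = 61.9 + 0.3x.
Set SMC = demand: 61.9 + 0.3x = 237.8 - 3.1x → x* = 51.7353.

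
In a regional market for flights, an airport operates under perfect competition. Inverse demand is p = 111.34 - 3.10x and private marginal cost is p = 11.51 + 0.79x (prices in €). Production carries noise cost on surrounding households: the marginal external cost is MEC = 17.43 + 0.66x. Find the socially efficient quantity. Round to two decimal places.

x* = 18.11

Social marginal cost = private MC + MEC = 28.94 + 1.45x.
Set SMC = demand: 28.94 + 1.45x = 111.34 - 3.10x → x* = 18.1099.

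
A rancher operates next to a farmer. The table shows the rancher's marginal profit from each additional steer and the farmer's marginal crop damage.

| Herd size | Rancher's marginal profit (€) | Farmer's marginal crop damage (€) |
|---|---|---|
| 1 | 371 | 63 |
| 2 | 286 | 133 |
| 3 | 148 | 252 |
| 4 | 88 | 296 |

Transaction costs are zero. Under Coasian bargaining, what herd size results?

Bargaining reaches the level where marginal profit last exceeds marginal crop damage.
That holds through level 2 (286 ≥ 133) but not at 3 (148 < 252).

2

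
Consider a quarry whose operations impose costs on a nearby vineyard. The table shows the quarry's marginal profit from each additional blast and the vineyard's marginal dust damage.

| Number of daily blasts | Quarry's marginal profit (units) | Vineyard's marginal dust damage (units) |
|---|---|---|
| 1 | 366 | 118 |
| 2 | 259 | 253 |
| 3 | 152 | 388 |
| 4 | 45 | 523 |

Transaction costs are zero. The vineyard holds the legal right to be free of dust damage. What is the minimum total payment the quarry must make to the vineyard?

371

Efficient level: marginal profit ≥ marginal dust damage through level 2, so k* = 2.
With the vineyard holding the right, the quarry must at least compensate total damage at k*: 118 + 253 = 371.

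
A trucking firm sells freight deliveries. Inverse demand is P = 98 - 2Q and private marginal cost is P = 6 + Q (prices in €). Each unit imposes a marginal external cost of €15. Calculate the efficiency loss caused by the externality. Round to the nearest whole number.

Market equilibrium (private): 6 + Q = 98 - 2Q → Q_m = 30.6667.
Social marginal cost = private MC + MEC = 21 + Q.
Set SMC = demand: 21 + Q = 98 - 2Q → Q* = 25.6667.
Between Q* and Q_m the wedge SMC − demand runs linearly from 0 to MEC(Q_m), so the loss is a triangle.
DWL = ½ × 5.0000 × 15.0000 = 37.5000.

DWL = €38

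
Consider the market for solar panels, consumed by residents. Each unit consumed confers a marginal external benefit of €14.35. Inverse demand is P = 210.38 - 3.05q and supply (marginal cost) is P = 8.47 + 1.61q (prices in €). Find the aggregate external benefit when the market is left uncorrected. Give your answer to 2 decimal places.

Market equilibrium (private): 8.47 + 1.61q = 210.38 - 3.05q → q_m = 43.3283.
Total external benefit = MEB × q_m = 14.35 × 43.3283 = 621.7611.

€621.76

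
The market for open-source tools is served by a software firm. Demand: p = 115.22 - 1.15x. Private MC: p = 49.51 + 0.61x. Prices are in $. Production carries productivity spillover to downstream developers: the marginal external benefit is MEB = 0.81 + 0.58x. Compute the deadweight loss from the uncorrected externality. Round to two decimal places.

Market equilibrium (private): 49.51 + 0.61x = 115.22 - 1.15x → x_m = 37.3352.
Social marginal cost = private MC − MEB = 48.70 + 0.03x.
Set SMC = demand: 48.70 + 0.03x = 115.22 - 1.15x → x* = 56.3729.
The loss is the area between SMC and demand from x* to x_m; with linear curves that's a triangle of height MEB(x_m).
DWL = ½ × 19.0377 × 22.4644 = 213.8353.

DWL = $213.84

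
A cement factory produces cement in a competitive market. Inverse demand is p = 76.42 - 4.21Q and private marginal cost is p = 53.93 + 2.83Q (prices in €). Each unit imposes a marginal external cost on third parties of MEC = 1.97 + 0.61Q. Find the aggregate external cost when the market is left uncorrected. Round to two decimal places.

€9.41

Market equilibrium (private): 53.93 + 2.83Q = 76.42 - 4.21Q → Q_m = 3.1946.
Total external cost = ∫₀^{Q_m} (1.97 + 0.61Q) dQ = 1.97×3.1946 + ½×0.61×3.1946² = 9.4060.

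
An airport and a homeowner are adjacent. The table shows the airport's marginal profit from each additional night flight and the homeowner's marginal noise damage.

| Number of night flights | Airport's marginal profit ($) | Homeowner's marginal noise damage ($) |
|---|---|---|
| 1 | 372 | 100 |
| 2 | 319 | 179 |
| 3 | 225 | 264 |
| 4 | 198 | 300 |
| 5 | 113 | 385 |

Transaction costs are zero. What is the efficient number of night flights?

2

Bargaining reaches the level where marginal profit last exceeds marginal noise damage.
That holds through level 2 (319 ≥ 179) but not at 3 (225 < 264).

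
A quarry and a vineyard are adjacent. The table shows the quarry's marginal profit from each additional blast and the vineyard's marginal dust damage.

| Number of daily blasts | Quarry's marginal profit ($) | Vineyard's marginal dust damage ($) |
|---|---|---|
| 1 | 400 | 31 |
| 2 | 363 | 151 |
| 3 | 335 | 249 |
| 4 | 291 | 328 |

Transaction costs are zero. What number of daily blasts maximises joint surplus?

3

Bargaining reaches the level where marginal profit last exceeds marginal dust damage.
That holds through level 3 (335 ≥ 249) but not at 4 (291 < 328).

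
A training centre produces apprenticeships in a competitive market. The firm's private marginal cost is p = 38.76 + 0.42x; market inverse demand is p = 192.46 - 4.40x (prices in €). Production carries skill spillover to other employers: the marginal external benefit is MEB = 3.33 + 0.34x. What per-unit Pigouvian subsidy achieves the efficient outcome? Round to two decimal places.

Social marginal cost = private MC − MEB = 35.43 + 0.08x.
Set SMC = demand: 35.43 + 0.08x = 192.46 - 4.40x → x* = 35.0513.
The Pigouvian subsidy equals MEB at x*: 3.33 + 0.34×35.0513 = 15.2474.

subsidy = €15.25 per unit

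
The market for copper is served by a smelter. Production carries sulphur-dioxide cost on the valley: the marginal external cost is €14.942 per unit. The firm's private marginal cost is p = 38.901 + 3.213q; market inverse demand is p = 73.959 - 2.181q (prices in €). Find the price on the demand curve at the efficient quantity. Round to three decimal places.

Social marginal cost = private MC + MEC = 53.843 + 3.213q.
Set SMC = demand: 53.843 + 3.213q = 73.959 - 2.181q → q* = 3.7293.
Consumer price on the demand curve at q*: 73.959 − 2.181×3.7293 = 65.8254.

P = €65.825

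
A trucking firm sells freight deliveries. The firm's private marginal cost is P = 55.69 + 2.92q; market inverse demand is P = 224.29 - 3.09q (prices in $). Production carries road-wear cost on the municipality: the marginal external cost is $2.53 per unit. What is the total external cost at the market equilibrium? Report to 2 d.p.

$70.97

Market equilibrium (private): 55.69 + 2.92q = 224.29 - 3.09q → q_m = 28.0532.
Total external cost = MEC × q_m = 2.53 × 28.0532 = 70.9746.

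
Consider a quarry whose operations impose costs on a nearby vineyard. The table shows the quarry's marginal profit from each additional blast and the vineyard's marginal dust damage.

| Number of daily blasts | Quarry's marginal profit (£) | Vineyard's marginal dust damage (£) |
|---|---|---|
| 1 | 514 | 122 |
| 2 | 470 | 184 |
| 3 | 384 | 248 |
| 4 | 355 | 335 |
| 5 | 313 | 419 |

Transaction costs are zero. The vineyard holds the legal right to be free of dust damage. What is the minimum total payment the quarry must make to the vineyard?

£889

Efficient level: marginal profit ≥ marginal dust damage through level 4, so k* = 4.
With the vineyard holding the right, the quarry must at least compensate total damage at k*: 122 + 184 + 248 + 335 = 889.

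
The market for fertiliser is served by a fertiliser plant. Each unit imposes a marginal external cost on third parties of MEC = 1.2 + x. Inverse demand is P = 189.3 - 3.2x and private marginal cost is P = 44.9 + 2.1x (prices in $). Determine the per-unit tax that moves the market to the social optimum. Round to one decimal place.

Social marginal cost = private MC + MEC = 46.1 + 3.1x.
Set SMC = demand: 46.1 + 3.1x = 189.3 - 3.2x → x* = 22.7302.
The Pigouvian tax equals MEC at x*: 1.2 + 1.0×22.7302 = 23.9302.

tax = $23.9 per unit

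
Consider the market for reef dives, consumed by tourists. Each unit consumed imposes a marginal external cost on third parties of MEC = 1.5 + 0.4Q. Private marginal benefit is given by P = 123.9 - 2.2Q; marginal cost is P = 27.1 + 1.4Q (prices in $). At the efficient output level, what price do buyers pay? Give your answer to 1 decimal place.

P = $71.5

Social marginal benefit = demand − MEC = 122.4 - 2.6Q.
Set SMB = MC: 122.4 - 2.6Q = 27.1 + 1.4Q → Q* = 23.8250.
Consumer price on the demand curve at Q*: 123.9 − 2.2×23.8250 = 71.4850.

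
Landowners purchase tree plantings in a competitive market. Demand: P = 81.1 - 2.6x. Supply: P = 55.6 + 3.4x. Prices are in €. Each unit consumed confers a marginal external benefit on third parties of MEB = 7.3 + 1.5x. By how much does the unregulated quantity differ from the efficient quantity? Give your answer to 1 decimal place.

3.0 units

Market equilibrium (private): 55.6 + 3.4x = 81.1 - 2.6x → x_m = 4.2500.
Social marginal benefit = demand + MEB = 88.4 - 1.1x.
Set SMB = MC: 88.4 - 1.1x = 55.6 + 3.4x → x* = 7.2889.
Gap = |4.2500 − 7.2889| = 3.0389.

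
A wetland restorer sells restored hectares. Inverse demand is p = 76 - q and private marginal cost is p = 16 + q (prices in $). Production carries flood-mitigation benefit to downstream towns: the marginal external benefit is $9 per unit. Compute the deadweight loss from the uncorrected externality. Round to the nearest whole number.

Market equilibrium (private): 16 + q = 76 - q → q_m = 30.0000.
Social marginal cost = private MC − MEB = 7 + q.
Set SMC = demand: 7 + q = 76 - q → q* = 34.5000.
The loss is the area between SMC and demand from q* to q_m; with linear curves that's a triangle of height MEB(q_m).
DWL = ½ × 4.5000 × 9.0000 = 20.2500.

DWL = $20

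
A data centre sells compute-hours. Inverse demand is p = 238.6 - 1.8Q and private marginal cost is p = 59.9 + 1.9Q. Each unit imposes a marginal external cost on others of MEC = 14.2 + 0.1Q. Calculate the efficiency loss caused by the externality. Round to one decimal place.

Market equilibrium (private): 59.9 + 1.9Q = 238.6 - 1.8Q → Q_m = 48.2973.
Social marginal cost = private MC + MEC = 74.1 + 2.0Q.
Set SMC = demand: 74.1 + 2.0Q = 238.6 - 1.8Q → Q* = 43.2895.
Height of the DWL triangle at Q_m is SMC(Q_m) − demand(Q_m) = MEC(Q_m) = 19.0297.
DWL = ½ × 5.0078 × 19.0297 = 47.6485.

DWL = 47.6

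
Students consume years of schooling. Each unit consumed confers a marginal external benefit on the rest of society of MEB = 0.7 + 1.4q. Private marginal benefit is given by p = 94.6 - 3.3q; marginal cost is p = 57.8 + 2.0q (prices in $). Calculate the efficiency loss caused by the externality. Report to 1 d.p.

Market equilibrium (private): 57.8 + 2.0q = 94.6 - 3.3q → q_m = 6.9434.
Social marginal benefit = demand + MEB = 95.3 - 1.9q.
Set SMB = MC: 95.3 - 1.9q = 57.8 + 2.0q → q* = 9.6154.
Height of the DWL triangle at q_m is SMB(q_m) − MC(q_m) = MEB(q_m) = 10.4208.
DWL = ½ × 2.6720 × 10.4208 = 13.9222.

DWL = $13.9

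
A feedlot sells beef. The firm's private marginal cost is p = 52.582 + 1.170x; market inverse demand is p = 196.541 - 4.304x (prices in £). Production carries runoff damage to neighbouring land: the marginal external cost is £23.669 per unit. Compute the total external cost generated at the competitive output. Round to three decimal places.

Market equilibrium (private): 52.582 + 1.170x = 196.541 - 4.304x → x_m = 26.2987.
Total external cost = MEC × x_m = 23.669 × 26.2987 = 622.4639.

£622.464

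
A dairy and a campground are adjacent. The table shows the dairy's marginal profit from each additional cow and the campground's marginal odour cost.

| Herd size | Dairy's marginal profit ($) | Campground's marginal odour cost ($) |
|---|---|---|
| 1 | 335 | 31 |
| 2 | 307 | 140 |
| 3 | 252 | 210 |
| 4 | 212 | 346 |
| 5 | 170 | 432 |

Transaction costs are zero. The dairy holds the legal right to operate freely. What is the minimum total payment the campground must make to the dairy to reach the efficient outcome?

$382

Left alone the dairy would choose level 5 (marginal profit stays positive).
Efficient level: k* = 3 (marginal profit ≥ marginal odour cost through 3).
The campground must at least cover the dairy's forgone profit from cutting 5→3: 212 + 170 = 382.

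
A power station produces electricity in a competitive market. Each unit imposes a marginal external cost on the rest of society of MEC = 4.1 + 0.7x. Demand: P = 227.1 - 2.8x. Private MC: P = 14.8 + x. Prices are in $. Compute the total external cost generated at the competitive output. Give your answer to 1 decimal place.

$1321.5

Market equilibrium (private): 14.8 + x = 227.1 - 2.8x → x_m = 55.8684.
Total external cost = ∫₀^{x_m} (4.1 + 0.7x) dx = 4.1×55.8684 + ½×0.7×55.8684² = 1321.5078.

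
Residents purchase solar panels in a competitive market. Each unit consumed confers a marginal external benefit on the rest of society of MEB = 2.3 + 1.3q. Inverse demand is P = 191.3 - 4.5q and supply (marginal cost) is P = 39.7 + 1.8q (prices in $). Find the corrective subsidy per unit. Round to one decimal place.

Social marginal benefit = demand + MEB = 193.6 - 3.2q.
Set SMB = MC: 193.6 - 3.2q = 39.7 + 1.8q → q* = 30.7800.
The Pigouvian subsidy equals MEB at q*: 2.3 + 1.3×30.7800 = 42.3140.

subsidy = $42.3 per unit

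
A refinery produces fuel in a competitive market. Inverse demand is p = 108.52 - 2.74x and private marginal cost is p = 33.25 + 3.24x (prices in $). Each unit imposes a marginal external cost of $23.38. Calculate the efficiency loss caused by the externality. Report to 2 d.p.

DWL = $45.70

Market equilibrium (private): 33.25 + 3.24x = 108.52 - 2.74x → x_m = 12.5870.
Social marginal cost = private MC + MEC = 56.63 + 3.24x.
Set SMC = demand: 56.63 + 3.24x = 108.52 - 2.74x → x* = 8.6773.
The loss is the area between SMC and demand from x* to x_m; with linear curves that's a triangle of height MEC(x_m).
DWL = ½ × 3.9097 × 23.3800 = 45.7044.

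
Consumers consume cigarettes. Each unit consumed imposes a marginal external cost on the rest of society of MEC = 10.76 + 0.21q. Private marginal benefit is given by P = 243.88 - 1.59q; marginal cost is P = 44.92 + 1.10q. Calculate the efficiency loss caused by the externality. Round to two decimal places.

Market equilibrium (private): 44.92 + 1.10q = 243.88 - 1.59q → q_m = 73.9628.
Social marginal benefit = demand − MEC = 233.12 - 1.80q.
Set SMB = MC: 233.12 - 1.80q = 44.92 + 1.10q → q* = 64.8966.
Between q* and q_m the wedge MC − SMB runs linearly from 0 to MEC(q_m), so the loss is a triangle.
DWL = ½ × 9.0662 × 26.2922 = 119.1852.

DWL = 119.19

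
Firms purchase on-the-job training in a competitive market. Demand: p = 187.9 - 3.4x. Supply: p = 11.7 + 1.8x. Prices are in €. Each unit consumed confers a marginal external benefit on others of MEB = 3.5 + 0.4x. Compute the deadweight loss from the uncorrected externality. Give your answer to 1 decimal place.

DWL = €30.3

Market equilibrium (private): 11.7 + 1.8x = 187.9 - 3.4x → x_m = 33.8846.
Social marginal benefit = demand + MEB = 191.4 - 3.0x.
Set SMB = MC: 191.4 - 3.0x = 11.7 + 1.8x → x* = 37.4375.
The loss is the area between SMB and MC from x* to x_m; with linear curves that's a triangle of height MEB(x_m).
DWL = ½ × 3.5529 × 17.0538 = 30.2952.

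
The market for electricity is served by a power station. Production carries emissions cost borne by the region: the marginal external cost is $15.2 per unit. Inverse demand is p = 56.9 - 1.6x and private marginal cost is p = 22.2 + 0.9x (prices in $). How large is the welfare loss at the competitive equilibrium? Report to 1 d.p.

DWL = $46.2

Market equilibrium (private): 22.2 + 0.9x = 56.9 - 1.6x → x_m = 13.8800.
Social marginal cost = private MC + MEC = 37.4 + 0.9x.
Set SMC = demand: 37.4 + 0.9x = 56.9 - 1.6x → x* = 7.8000.
The welfare-loss triangle has base |x_m − x*| and height MEC(x_m) (the vertical gap between SMC and demand is zero at x* and MEC at x_m).
DWL = ½ × 6.0800 × 15.2000 = 46.2080.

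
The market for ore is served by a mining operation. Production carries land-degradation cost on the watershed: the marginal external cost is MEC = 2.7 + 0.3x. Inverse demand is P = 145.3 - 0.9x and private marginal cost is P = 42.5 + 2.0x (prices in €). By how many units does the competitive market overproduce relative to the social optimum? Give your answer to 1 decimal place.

Market equilibrium (private): 42.5 + 2.0x = 145.3 - 0.9x → x_m = 35.4483.
Social marginal cost = private MC + MEC = 45.2 + 2.3x.
Set SMC = demand: 45.2 + 2.3x = 145.3 - 0.9x → x* = 31.2813.
Gap = |35.4483 − 31.2813| = 4.1670.

4.2 units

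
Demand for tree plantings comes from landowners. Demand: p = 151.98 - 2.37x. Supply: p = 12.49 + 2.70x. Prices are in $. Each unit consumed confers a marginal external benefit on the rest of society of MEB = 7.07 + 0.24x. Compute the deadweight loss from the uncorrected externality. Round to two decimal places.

Market equilibrium (private): 12.49 + 2.70x = 151.98 - 2.37x → x_m = 27.5128.
Social marginal benefit = demand + MEB = 159.05 - 2.13x.
Set SMB = MC: 159.05 - 2.13x = 12.49 + 2.70x → x* = 30.3437.
The loss is the area between SMB and MC from x* to x_m; with linear curves that's a triangle of height MEB(x_m).
DWL = ½ × 2.8309 × 13.6731 = 19.3536.

DWL = $19.35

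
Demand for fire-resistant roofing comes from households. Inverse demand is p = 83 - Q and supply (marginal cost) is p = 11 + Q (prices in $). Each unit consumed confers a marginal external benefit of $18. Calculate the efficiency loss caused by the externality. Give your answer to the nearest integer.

DWL = $81

Market equilibrium (private): 11 + Q = 83 - Q → Q_m = 36.0000.
Social marginal benefit = demand + MEB = 101 - Q.
Set SMB = MC: 101 - Q = 11 + Q → Q* = 45.0000.
Between Q* and Q_m the wedge SMB − MC runs linearly from 0 to MEB(Q_m), so the loss is a triangle.
DWL = ½ × 9.0000 × 18.0000 = 81.0000.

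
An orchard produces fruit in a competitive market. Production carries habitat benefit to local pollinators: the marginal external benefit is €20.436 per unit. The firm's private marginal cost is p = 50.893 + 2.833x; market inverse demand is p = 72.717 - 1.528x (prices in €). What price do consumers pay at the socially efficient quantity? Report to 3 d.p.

P = €57.910

Social marginal cost = private MC − MEB = 30.457 + 2.833x.
Set SMC = demand: 30.457 + 2.833x = 72.717 - 1.528x → x* = 9.6904.
Consumer price on the demand curve at x*: 72.717 − 1.528×9.6904 = 57.9101.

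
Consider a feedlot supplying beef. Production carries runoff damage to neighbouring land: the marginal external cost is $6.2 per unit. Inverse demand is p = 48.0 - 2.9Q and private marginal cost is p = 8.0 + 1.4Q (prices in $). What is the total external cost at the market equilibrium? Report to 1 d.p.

$57.7

Market equilibrium (private): 8.0 + 1.4Q = 48.0 - 2.9Q → Q_m = 9.3023.
Total external cost = MEC × Q_m = 6.2 × 9.3023 = 57.6743.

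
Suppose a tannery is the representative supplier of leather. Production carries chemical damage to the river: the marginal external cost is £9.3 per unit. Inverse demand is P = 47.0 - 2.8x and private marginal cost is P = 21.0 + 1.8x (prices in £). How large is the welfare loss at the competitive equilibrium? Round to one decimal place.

DWL = £9.4

Market equilibrium (private): 21.0 + 1.8x = 47.0 - 2.8x → x_m = 5.6522.
Social marginal cost = private MC + MEC = 30.3 + 1.8x.
Set SMC = demand: 30.3 + 1.8x = 47.0 - 2.8x → x* = 3.6304.
Height of the DWL triangle at x_m is SMC(x_m) − demand(x_m) = MEC(x_m) = 9.3000.
DWL = ½ × 2.0218 × 9.3000 = 9.4014.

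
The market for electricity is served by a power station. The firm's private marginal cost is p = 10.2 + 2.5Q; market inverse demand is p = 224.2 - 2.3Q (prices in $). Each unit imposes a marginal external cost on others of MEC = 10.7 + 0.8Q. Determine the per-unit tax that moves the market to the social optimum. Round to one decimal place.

tax = $39.7 per unit

Social marginal cost = private MC + MEC = 20.9 + 3.3Q.
Set SMC = demand: 20.9 + 3.3Q = 224.2 - 2.3Q → Q* = 36.3036.
The Pigouvian tax equals MEC at Q*: 10.7 + 0.8×36.3036 = 39.7429.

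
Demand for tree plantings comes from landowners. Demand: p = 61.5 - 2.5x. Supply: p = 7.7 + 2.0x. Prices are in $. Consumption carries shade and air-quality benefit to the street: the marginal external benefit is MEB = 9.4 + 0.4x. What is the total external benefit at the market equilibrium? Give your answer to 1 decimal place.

Market equilibrium (private): 7.7 + 2.0x = 61.5 - 2.5x → x_m = 11.9556.
Total external benefit = ∫₀^{x_m} (9.4 + 0.4x) dx = 9.4×11.9556 + ½×0.4×11.9556² = 140.9699.

$141.0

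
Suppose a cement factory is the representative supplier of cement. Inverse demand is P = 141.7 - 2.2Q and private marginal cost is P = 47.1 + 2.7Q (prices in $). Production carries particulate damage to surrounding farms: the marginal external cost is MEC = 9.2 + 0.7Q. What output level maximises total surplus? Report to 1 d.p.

Social marginal cost = private MC + MEC = 56.3 + 3.4Q.
Set SMC = demand: 56.3 + 3.4Q = 141.7 - 2.2Q → Q* = 15.2500.

Q* = 15.3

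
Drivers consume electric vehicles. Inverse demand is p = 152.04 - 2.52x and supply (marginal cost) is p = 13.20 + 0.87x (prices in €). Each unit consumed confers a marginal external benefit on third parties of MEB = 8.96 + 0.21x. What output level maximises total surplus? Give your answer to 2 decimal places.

x* = 46.48

Social marginal benefit = demand + MEB = 161.00 - 2.31x.
Set SMB = MC: 161.00 - 2.31x = 13.20 + 0.87x → x* = 46.4780.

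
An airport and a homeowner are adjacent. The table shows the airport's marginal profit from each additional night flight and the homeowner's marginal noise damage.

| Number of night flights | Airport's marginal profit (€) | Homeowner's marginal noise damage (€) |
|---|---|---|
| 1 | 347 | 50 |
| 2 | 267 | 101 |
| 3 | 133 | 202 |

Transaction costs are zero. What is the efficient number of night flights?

2

Bargaining reaches the level where marginal profit last exceeds marginal noise damage.
That holds through level 2 (267 ≥ 101) but not at 3 (133 < 202).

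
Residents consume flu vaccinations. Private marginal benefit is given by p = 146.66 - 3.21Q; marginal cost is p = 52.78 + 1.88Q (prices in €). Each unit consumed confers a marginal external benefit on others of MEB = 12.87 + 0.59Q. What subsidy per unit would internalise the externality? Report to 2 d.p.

subsidy = €26.87 per unit

Social marginal benefit = demand + MEB = 159.53 - 2.62Q.
Set SMB = MC: 159.53 - 2.62Q = 52.78 + 1.88Q → Q* = 23.7222.
The Pigouvian subsidy equals MEB at Q*: 12.87 + 0.59×23.7222 = 26.8661.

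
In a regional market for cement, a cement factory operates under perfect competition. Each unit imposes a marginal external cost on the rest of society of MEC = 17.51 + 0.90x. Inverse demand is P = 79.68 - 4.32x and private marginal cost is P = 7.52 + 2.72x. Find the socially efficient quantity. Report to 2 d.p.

Social marginal cost = private MC + MEC = 25.03 + 3.62x.
Set SMC = demand: 25.03 + 3.62x = 79.68 - 4.32x → x* = 6.8829.

x* = 6.88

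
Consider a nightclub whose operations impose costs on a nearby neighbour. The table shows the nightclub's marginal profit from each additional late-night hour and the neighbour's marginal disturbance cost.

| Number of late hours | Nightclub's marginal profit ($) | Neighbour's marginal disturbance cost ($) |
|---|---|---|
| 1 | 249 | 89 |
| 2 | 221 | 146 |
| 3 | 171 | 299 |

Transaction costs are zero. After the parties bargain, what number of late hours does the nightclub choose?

Bargaining reaches the level where marginal profit last exceeds marginal disturbance cost.
That holds through level 2 (221 ≥ 146) but not at 3 (171 < 299).

2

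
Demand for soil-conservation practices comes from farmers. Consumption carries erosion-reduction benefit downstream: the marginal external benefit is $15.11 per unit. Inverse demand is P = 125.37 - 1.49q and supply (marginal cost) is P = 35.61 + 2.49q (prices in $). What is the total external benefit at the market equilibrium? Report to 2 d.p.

$340.77

Market equilibrium (private): 35.61 + 2.49q = 125.37 - 1.49q → q_m = 22.5528.
Total external benefit = MEB × q_m = 15.11 × 22.5528 = 340.7728.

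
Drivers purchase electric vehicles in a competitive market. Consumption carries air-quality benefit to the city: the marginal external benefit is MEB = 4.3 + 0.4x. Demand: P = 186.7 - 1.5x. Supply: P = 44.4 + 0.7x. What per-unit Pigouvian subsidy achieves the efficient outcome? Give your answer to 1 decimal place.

Social marginal benefit = demand + MEB = 191.0 - 1.1x.
Set SMB = MC: 191.0 - 1.1x = 44.4 + 0.7x → x* = 81.4444.
The Pigouvian subsidy equals MEB at x*: 4.3 + 0.4×81.4444 = 36.8778.

subsidy = 36.9 per unit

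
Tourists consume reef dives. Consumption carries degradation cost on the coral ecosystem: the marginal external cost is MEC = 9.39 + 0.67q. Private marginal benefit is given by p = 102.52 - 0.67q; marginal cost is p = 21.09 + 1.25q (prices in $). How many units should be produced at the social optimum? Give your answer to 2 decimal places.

q* = 27.81

Social marginal benefit = demand − MEC = 93.13 - 1.34q.
Set SMB = MC: 93.13 - 1.34q = 21.09 + 1.25q → q* = 27.8147.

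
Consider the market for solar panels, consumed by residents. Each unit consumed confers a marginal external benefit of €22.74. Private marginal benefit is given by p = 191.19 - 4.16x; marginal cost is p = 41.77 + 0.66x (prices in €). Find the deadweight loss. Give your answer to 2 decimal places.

DWL = €53.64

Market equilibrium (private): 41.77 + 0.66x = 191.19 - 4.16x → x_m = 31.0000.
Social marginal benefit = demand + MEB = 213.93 - 4.16x.
Set SMB = MC: 213.93 - 4.16x = 41.77 + 0.66x → x* = 35.7178.
The loss is the area between SMB and MC from x* to x_m; with linear curves that's a triangle of height MEB(x_m).
DWL = ½ × 4.7178 × 22.7400 = 53.6414.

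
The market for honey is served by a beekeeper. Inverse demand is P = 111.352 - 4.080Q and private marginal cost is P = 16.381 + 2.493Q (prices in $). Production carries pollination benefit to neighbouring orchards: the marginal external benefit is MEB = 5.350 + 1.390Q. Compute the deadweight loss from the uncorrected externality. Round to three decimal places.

DWL = $62.403

Market equilibrium (private): 16.381 + 2.493Q = 111.352 - 4.080Q → Q_m = 14.4487.
Social marginal cost = private MC − MEB = 11.031 + 1.103Q.
Set SMC = demand: 11.031 + 1.103Q = 111.352 - 4.080Q → Q* = 19.3558.
Height of the DWL triangle at Q_m is demand(Q_m) − SMC(Q_m) = MEB(Q_m) = 25.4336.
DWL = ½ × 4.9071 × 25.4336 = 62.4026.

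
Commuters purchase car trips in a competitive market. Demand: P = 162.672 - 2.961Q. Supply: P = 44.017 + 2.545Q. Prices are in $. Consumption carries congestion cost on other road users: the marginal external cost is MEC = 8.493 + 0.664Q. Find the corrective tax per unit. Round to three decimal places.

Social marginal benefit = demand − MEC = 154.179 - 3.625Q.
Set SMB = MC: 154.179 - 3.625Q = 44.017 + 2.545Q → Q* = 17.8545.
The Pigouvian tax equals MEC at Q*: 8.493 + 0.664×17.8545 = 20.3484.

tax = $20.348 per unit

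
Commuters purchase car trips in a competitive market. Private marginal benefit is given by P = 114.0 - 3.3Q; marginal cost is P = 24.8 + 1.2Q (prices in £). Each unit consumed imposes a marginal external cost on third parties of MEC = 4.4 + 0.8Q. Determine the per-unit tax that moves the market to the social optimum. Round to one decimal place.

Social marginal benefit = demand − MEC = 109.6 - 4.1Q.
Set SMB = MC: 109.6 - 4.1Q = 24.8 + 1.2Q → Q* = 16.0000.
The Pigouvian tax equals MEC at Q*: 4.4 + 0.8×16.0000 = 17.2000.

tax = £17.2 per unit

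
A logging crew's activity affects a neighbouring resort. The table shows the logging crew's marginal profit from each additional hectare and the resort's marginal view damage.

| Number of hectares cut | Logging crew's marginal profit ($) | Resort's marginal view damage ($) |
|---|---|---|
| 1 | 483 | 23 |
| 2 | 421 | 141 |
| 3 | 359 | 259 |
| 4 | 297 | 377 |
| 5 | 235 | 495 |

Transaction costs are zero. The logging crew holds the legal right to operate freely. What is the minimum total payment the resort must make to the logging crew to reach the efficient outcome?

$532

Left alone the logging crew would choose level 5 (marginal profit stays positive).
Efficient level: k* = 3 (marginal profit ≥ marginal view damage through 3).
The resort must at least cover the logging crew's forgone profit from cutting 5→3: 297 + 235 = 532.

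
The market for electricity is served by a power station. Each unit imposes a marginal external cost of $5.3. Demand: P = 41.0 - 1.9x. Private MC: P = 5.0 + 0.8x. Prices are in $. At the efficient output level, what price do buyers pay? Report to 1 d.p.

Social marginal cost = private MC + MEC = 10.3 + 0.8x.
Set SMC = demand: 10.3 + 0.8x = 41.0 - 1.9x → x* = 11.3704.
Consumer price on the demand curve at x*: 41.0 − 1.9×11.3704 = 19.3962.

P = $19.4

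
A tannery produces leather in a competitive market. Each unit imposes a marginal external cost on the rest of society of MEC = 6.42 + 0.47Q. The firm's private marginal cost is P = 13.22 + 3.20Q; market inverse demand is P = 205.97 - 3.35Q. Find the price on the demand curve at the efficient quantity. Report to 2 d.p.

P = 117.05

Social marginal cost = private MC + MEC = 19.64 + 3.67Q.
Set SMC = demand: 19.64 + 3.67Q = 205.97 - 3.35Q → Q* = 26.5427.
Consumer price on the demand curve at Q*: 205.97 − 3.35×26.5427 = 117.0520.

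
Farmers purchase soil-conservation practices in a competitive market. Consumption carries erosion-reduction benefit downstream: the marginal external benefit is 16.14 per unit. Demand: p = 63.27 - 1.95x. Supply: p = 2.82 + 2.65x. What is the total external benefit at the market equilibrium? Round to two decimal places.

Market equilibrium (private): 2.82 + 2.65x = 63.27 - 1.95x → x_m = 13.1413.
Total external benefit = MEB × x_m = 16.14 × 13.1413 = 212.1006.

212.10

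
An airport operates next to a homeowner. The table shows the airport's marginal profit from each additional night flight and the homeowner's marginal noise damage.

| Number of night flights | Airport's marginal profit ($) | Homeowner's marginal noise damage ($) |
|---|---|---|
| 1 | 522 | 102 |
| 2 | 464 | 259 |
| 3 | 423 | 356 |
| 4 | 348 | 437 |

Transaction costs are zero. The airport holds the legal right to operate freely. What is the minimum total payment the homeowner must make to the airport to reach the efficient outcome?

Left alone the airport would choose level 4 (marginal profit stays positive).
Efficient level: k* = 3 (marginal profit ≥ marginal noise damage through 3).
The homeowner must at least cover the airport's forgone profit from cutting 4→3: 348 = 348.

$348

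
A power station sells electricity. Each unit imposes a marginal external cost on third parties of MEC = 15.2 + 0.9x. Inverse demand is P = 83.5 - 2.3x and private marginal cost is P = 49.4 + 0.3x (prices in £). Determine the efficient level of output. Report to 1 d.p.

Social marginal cost = private MC + MEC = 64.6 + 1.2x.
Set SMC = demand: 64.6 + 1.2x = 83.5 - 2.3x → x* = 5.4000.

x* = 5.4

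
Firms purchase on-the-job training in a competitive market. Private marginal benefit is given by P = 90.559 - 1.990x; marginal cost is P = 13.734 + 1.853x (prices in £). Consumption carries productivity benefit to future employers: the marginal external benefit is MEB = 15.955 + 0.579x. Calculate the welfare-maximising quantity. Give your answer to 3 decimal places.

Social marginal benefit = demand + MEB = 106.514 - 1.411x.
Set SMB = MC: 106.514 - 1.411x = 13.734 + 1.853x → x* = 28.4252.

x* = 28.425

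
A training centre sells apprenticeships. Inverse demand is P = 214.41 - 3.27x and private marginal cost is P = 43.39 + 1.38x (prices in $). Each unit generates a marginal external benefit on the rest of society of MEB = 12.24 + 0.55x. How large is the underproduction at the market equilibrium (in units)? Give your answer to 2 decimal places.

Market equilibrium (private): 43.39 + 1.38x = 214.41 - 3.27x → x_m = 36.7785.
Social marginal cost = private MC − MEB = 31.15 + 0.83x.
Set SMC = demand: 31.15 + 0.83x = 214.41 - 3.27x → x* = 44.6976.
Gap = |36.7785 − 44.6976| = 7.9191.

7.92 units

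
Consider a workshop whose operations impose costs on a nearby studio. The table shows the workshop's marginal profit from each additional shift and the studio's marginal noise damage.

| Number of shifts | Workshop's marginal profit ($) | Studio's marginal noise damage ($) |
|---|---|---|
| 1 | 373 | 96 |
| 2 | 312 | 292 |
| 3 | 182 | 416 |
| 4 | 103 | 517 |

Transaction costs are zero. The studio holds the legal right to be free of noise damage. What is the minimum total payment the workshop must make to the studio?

Efficient level: marginal profit ≥ marginal noise damage through level 2, so k* = 2.
With the studio holding the right, the workshop must at least compensate total damage at k*: 96 + 292 = 388.

$388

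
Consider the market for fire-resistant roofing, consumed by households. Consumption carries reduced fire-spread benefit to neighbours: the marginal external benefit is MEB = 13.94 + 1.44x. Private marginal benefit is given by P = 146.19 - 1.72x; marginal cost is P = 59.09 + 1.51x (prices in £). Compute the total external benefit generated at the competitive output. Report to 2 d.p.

£899.46

Market equilibrium (private): 59.09 + 1.51x = 146.19 - 1.72x → x_m = 26.9659.
Total external benefit = ∫₀^{x_m} (13.94 + 1.44x) dx = 13.94×26.9659 + ½×1.44×26.9659² = 899.4597.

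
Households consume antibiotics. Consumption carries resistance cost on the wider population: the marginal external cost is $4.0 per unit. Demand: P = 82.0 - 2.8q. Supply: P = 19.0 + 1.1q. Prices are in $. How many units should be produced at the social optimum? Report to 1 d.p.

Social marginal benefit = demand − MEC = 78.0 - 2.8q.
Set SMB = MC: 78.0 - 2.8q = 19.0 + 1.1q → q* = 15.1282.

q* = 15.1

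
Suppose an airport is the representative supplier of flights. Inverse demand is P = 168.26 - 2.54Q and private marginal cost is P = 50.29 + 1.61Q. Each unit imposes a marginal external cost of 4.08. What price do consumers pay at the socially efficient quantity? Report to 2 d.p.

P = 98.55

Social marginal cost = private MC + MEC = 54.37 + 1.61Q.
Set SMC = demand: 54.37 + 1.61Q = 168.26 - 2.54Q → Q* = 27.4434.
Consumer price on the demand curve at Q*: 168.26 − 2.54×27.4434 = 98.5538.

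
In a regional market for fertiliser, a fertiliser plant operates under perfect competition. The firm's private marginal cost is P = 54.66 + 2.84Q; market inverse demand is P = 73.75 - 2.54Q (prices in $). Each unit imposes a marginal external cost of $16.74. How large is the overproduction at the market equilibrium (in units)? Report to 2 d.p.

Market equilibrium (private): 54.66 + 2.84Q = 73.75 - 2.54Q → Q_m = 3.5483.
Social marginal cost = private MC + MEC = 71.40 + 2.84Q.
Set SMC = demand: 71.40 + 2.84Q = 73.75 - 2.54Q → Q* = 0.4368.
Gap = |3.5483 − 0.4368| = 3.1115.

3.11 units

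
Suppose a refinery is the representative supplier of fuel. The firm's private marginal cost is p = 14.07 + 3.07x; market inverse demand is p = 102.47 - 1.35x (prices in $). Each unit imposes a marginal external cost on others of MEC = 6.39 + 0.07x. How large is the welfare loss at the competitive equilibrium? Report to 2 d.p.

Market equilibrium (private): 14.07 + 3.07x = 102.47 - 1.35x → x_m = 20.0000.
Social marginal cost = private MC + MEC = 20.46 + 3.14x.
Set SMC = demand: 20.46 + 3.14x = 102.47 - 1.35x → x* = 18.2650.
Between x* and x_m the wedge SMC − demand runs linearly from 0 to MEC(x_m), so the loss is a triangle.
DWL = ½ × 1.7350 × 7.7900 = 6.7578.

DWL = $6.76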